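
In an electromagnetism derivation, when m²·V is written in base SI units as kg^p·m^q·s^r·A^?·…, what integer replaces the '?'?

V = kg·m²·s⁻³·A⁻¹.
Combining: m²·V = m² · (kg·m²·s⁻³·A⁻¹) = kg·m⁴·s⁻³·A⁻¹.
The exponent of A is -1.

-1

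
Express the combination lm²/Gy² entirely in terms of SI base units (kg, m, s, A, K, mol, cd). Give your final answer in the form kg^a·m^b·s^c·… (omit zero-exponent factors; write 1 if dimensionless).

lm = cd·sr = cd (luminous flux; sr is dimensionless).
So lm² = cd².
Gy = J/kg (absorbed dose = energy per mass),
    = m²·s⁻².
So Gy⁻² = m⁻⁴·s⁴.
Combining: lm²·Gy⁻² = cd² · (m⁻⁴·s⁴) = m⁻⁴·s⁴·cd².

m⁻⁴·s⁴·cd²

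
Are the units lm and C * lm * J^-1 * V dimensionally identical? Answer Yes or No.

Left side:
  lm = cd.
Right side:
  C = A·s = s·A (charge = current × time).
  lm = cd·sr = cd (luminous flux; sr is dimensionless).
  J = N·m (work = force × distance),
      = kg·m²·s⁻².
  So J⁻¹ = kg⁻¹·m⁻²·s².
  V = W/A (potential = power per current),
      = kg·m²·s⁻³·A⁻¹.
  Combining: C·lm·J⁻¹·V = (s·A) · cd · (kg⁻¹·m⁻²·s²) · (kg·m²·s⁻³·A⁻¹) = cd.
Both reduce to cd.

Yes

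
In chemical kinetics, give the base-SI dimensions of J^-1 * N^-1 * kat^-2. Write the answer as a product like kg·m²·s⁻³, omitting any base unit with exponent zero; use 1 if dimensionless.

kg⁻²·m⁻³·s⁶·mol⁻²

J = kg·m²·s⁻².
So J⁻¹ = kg⁻¹·m⁻²·s².
N = kg·m·s⁻².
So N⁻¹ = kg⁻¹·m⁻¹·s².
kat = s⁻¹·mol.
So kat⁻² = s²·mol⁻².
Combining: J⁻¹·N⁻¹·kat⁻² = (kg⁻¹·m⁻²·s²) · (kg⁻¹·m⁻¹·s²) · (s²·mol⁻²) = kg⁻²·m⁻³·s⁶·mol⁻².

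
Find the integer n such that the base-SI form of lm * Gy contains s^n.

lm = cd.
Gy = m²·s⁻².
Combining: lm·Gy = cd · (m²·s⁻²) = m²·s⁻²·cd.
The exponent of s is -2.

-2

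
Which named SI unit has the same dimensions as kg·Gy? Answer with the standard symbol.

J

Gy = J/kg (absorbed dose = energy per mass),
    = m²·s⁻².
Combining: kg·Gy = kg · (m²·s⁻²) = kg·m²·s⁻².
kg·m²·s⁻² is the base-SI form of the joule.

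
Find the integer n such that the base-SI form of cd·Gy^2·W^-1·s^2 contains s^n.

1

Gy = J/kg (absorbed dose = energy per mass),
    = m²·s⁻².
So Gy² = m⁴·s⁻⁴.
W = J/s (power = energy per time),
    = kg·m²·s⁻³.
So W⁻¹ = kg⁻¹·m⁻²·s³.
Combining: cd·Gy²·W⁻¹·s² = cd · (m⁴·s⁻⁴) · (kg⁻¹·m⁻²·s³) · s² = kg⁻¹·m²·s·cd.
The exponent of s is 1.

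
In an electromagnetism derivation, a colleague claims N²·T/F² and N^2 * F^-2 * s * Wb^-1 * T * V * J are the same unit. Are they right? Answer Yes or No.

Left side:
  F = kg⁻¹·m⁻²·s⁴·A².
  So F⁻² = kg²·m⁴·s⁻⁸·A⁻⁴.
  N = kg·m·s⁻².
  So N² = kg²·m²·s⁻⁴.
  T = kg·s⁻²·A⁻¹.
  Combining: F⁻²·N²·T = (kg²·m⁴·s⁻⁸·A⁻⁴) · (kg²·m²·s⁻⁴) · (kg·s⁻²·A⁻¹) = kg⁵·m⁶·s⁻¹⁴·A⁻⁵.
Right side:
  N = kg·m·s⁻².
  So N² = kg²·m²·s⁻⁴.
  F = kg⁻¹·m⁻²·s⁴·A².
  So F⁻² = kg²·m⁴·s⁻⁸·A⁻⁴.
  Wb = kg·m²·s⁻²·A⁻¹.
  So Wb⁻¹ = kg⁻¹·m⁻²·s²·A.
  T = kg·s⁻²·A⁻¹.
  V = kg·m²·s⁻³·A⁻¹.
  J = kg·m²·s⁻².
  Combining: N²·F⁻²·s·Wb⁻¹·T·V·J = (kg²·m²·s⁻⁴) · (kg²·m⁴·s⁻⁸·A⁻⁴) · s · (kg⁻¹·m⁻²·s²·A) · (kg·s⁻²·A⁻¹) · (kg·m²·s⁻³·A⁻¹) · (kg·m²·s⁻²) = kg⁶·m⁸·s⁻¹⁶·A⁻⁵.
Left is kg⁵·m⁶·s⁻¹⁴·A⁻⁵; right is kg⁶·m⁸·s⁻¹⁶·A⁻⁵ — different.

No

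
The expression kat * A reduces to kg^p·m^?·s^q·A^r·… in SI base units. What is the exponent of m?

0

kat = s⁻¹·mol.
Combining: kat·A = (s⁻¹·mol) · A = s⁻¹·A·mol.
The exponent of m is 0.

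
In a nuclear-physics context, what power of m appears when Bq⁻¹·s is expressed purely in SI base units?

0

Bq = s⁻¹.
So Bq⁻¹ = s.
Combining: Bq⁻¹·s = s · s = s².
The exponent of m is 0.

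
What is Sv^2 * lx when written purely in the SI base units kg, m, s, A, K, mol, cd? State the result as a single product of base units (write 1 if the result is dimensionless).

m²·s⁻⁴·cd

Sv = m²·s⁻².
So Sv² = m⁴·s⁻⁴.
lx = m⁻²·cd.
Combining: Sv²·lx = (m⁴·s⁻⁴) · (m⁻²·cd) = m²·s⁻⁴·cd.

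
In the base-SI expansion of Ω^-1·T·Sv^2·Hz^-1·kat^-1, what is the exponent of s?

Ω = V/A (resistance = voltage per current),
    = kg·m²·s⁻³·A⁻².
So Ω⁻¹ = kg⁻¹·m⁻²·s³·A².
T = Wb/m² (flux density = flux per area),
    = kg·s⁻²·A⁻¹.
Sv = J/kg (equivalent dose = energy per mass),
    = m²·s⁻².
So Sv² = m⁴·s⁻⁴.
Hz = 1/s = s⁻¹ (frequency is cycles per second).
So Hz⁻¹ = s.
kat = mol/s = s⁻¹·mol (catalytic activity).
So kat⁻¹ = s·mol⁻¹.
Combining: Ω⁻¹·T·Sv²·Hz⁻¹·kat⁻¹ = (kg⁻¹·m⁻²·s³·A²) · (kg·s⁻²·A⁻¹) · (m⁴·s⁻⁴) · s · (s·mol⁻¹) = m²·s⁻¹·A·mol⁻¹.
The exponent of s is -1.

-1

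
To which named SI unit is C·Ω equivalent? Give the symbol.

C = s·A.
Ω = kg·m²·s⁻³·A⁻².
Combining: C·Ω = (s·A) · (kg·m²·s⁻³·A⁻²) = kg·m²·s⁻²·A⁻¹.
kg·m²·s⁻²·A⁻¹ is the base-SI form of the weber.

Wb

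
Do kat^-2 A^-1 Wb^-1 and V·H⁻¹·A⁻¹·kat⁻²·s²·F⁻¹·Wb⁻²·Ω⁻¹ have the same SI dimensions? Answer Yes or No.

No

Left side:
  kat = s⁻¹·mol.
  So kat⁻² = s²·mol⁻².
  Wb = kg·m²·s⁻²·A⁻¹.
  So Wb⁻¹ = kg⁻¹·m⁻²·s²·A.
  Combining: kat⁻²·A⁻¹·Wb⁻¹ = (s²·mol⁻²) · A⁻¹ · (kg⁻¹·m⁻²·s²·A) = kg⁻¹·m⁻²·s⁴·mol⁻².
Right side:
  V = W/A (potential = power per current),
      = kg·m²·s⁻³·A⁻¹.
  H = Wb/A (inductance = flux per current),
      = kg·m²·s⁻²·A⁻².
  So H⁻¹ = kg⁻¹·m⁻²·s²·A².
  kat = mol/s = s⁻¹·mol (catalytic activity).
  So kat⁻² = s²·mol⁻².
  F = C/V (capacitance = charge per voltage),
      = A·s/(kg·m²·s⁻³·A⁻¹) (substituting C and V),
      = kg⁻¹·m⁻²·s⁴·A².
  So F⁻¹ = kg·m²·s⁻⁴·A⁻².
  Wb = V·s (flux: a volt is a weber per second),
      = kg·m²·s⁻²·A⁻¹.
  So Wb⁻² = kg⁻²·m⁻⁴·s⁴·A².
  Ω = V/A (resistance = voltage per current),
      = kg·m²·s⁻³·A⁻².
  So Ω⁻¹ = kg⁻¹·m⁻²·s³·A².
  Combining: V·H⁻¹·A⁻¹·kat⁻²·s²·F⁻¹·Wb⁻²·Ω⁻¹ = (kg·m²·s⁻³·A⁻¹) · (kg⁻¹·m⁻²·s²·A²) · A⁻¹ · (s²·mol⁻²) · s² · (kg·m²·s⁻⁴·A⁻²) · (kg⁻²·m⁻⁴·s⁴·A²) · (kg⁻¹·m⁻²·s³·A²) = kg⁻²·m⁻⁴·s⁶·A²·mol⁻².
Left is kg⁻¹·m⁻²·s⁴·mol⁻²; right is kg⁻²·m⁻⁴·s⁶·A²·mol⁻² — different.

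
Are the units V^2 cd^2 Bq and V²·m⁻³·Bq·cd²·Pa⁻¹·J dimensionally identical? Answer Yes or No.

Left side:
  V = W/A (potential = power per current),
      = kg·m²·s⁻³·A⁻¹.
  So V² = kg²·m⁴·s⁻⁶·A⁻².
  Bq = 1/s = s⁻¹ (activity is decays per second).
  Combining: V²·cd²·Bq = (kg²·m⁴·s⁻⁶·A⁻²) · cd² · s⁻¹ = kg²·m⁴·s⁻⁷·A⁻²·cd².
Right side:
  V = W/A (potential = power per current),
      = kg·m²·s⁻³·A⁻¹.
  So V² = kg²·m⁴·s⁻⁶·A⁻².
  Bq = 1/s = s⁻¹ (activity is decays per second).
  Pa = N/m² (pressure = force per area),
      = kg·m⁻¹·s⁻².
  So Pa⁻¹ = kg⁻¹·m·s².
  J = N·m (work = force × distance),
      = kg·m²·s⁻².
  Combining: V²·m⁻³·Bq·cd²·Pa⁻¹·J = (kg²·m⁴·s⁻⁶·A⁻²) · m⁻³ · s⁻¹ · cd² · (kg⁻¹·m·s²) · (kg·m²·s⁻²) = kg²·m⁴·s⁻⁷·A⁻²·cd².
Both reduce to kg²·m⁴·s⁻⁷·A⁻²·cd².

Yes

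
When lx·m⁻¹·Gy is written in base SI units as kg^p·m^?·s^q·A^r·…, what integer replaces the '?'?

lx = lm/m² (illuminance = luminous flux per area),
    = m⁻²·cd.
Gy = J/kg (absorbed dose = energy per mass),
    = m²·s⁻².
Combining: lx·m⁻¹·Gy = (m⁻²·cd) · m⁻¹ · (m²·s⁻²) = m⁻¹·s⁻²·cd.
The exponent of m is -1.

-1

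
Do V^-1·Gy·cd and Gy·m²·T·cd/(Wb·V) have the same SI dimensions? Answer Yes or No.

Left side:
  V = W/A (potential = power per current),
      = kg·m²·s⁻³·A⁻¹.
  So V⁻¹ = kg⁻¹·m⁻²·s³·A.
  Gy = J/kg (absorbed dose = energy per mass),
      = m²·s⁻².
  Combining: V⁻¹·Gy·cd = (kg⁻¹·m⁻²·s³·A) · (m²·s⁻²) · cd = kg⁻¹·s·A·cd.
Right side:
  Gy = m²·s⁻².
  T = kg·s⁻²·A⁻¹.
  Wb = kg·m²·s⁻²·A⁻¹.
  So Wb⁻¹ = kg⁻¹·m⁻²·s²·A.
  V = kg·m²·s⁻³·A⁻¹.
  So V⁻¹ = kg⁻¹·m⁻²·s³·A.
  Combining: Gy·m²·T·Wb⁻¹·V⁻¹·cd = (m²·s⁻²) · m² · (kg·s⁻²·A⁻¹) · (kg⁻¹·m⁻²·s²·A) · (kg⁻¹·m⁻²·s³·A) · cd = kg⁻¹·s·A·cd.
Both reduce to kg⁻¹·s·A·cd.

Yes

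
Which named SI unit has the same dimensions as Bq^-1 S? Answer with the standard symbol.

Bq = 1/s = s⁻¹ (activity is decays per second).
So Bq⁻¹ = s.
S = 1/Ω (conductance is reciprocal resistance),
    = kg⁻¹·m⁻²·s³·A².
Combining: Bq⁻¹·S = s · (kg⁻¹·m⁻²·s³·A²) = kg⁻¹·m⁻²·s⁴·A².
kg⁻¹·m⁻²·s⁴·A² is the base-SI form of the farad.

F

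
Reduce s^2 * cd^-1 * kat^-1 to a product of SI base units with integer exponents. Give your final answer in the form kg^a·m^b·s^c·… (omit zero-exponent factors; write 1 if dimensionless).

kat = s⁻¹·mol.
So kat⁻¹ = s·mol⁻¹.
Combining: s²·cd⁻¹·kat⁻¹ = s² · cd⁻¹ · (s·mol⁻¹) = s³·mol⁻¹·cd⁻¹.

s³·mol⁻¹·cd⁻¹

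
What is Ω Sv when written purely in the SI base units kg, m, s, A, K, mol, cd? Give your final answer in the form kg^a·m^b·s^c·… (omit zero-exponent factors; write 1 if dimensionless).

kg·m⁴·s⁻⁵·A⁻²

Ω = kg·m²·s⁻³·A⁻².
Sv = m²·s⁻².
Combining: Ω·Sv = (kg·m²·s⁻³·A⁻²) · (m²·s⁻²) = kg·m⁴·s⁻⁵·A⁻².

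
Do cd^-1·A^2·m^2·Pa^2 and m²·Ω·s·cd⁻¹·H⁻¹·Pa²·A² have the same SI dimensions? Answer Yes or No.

Yes

Left side:
  Pa = N/m² (pressure = force per area),
      = kg·m⁻¹·s⁻².
  So Pa² = kg²·m⁻²·s⁻⁴.
  Combining: cd⁻¹·A²·m²·Pa² = cd⁻¹ · A² · m² · (kg²·m⁻²·s⁻⁴) = kg²·s⁻⁴·A²·cd⁻¹.
Right side:
  Ω = kg·m²·s⁻³·A⁻².
  H = kg·m²·s⁻²·A⁻².
  So H⁻¹ = kg⁻¹·m⁻²·s²·A².
  Pa = kg·m⁻¹·s⁻².
  So Pa² = kg²·m⁻²·s⁻⁴.
  Combining: m²·Ω·s·cd⁻¹·H⁻¹·Pa²·A² = m² · (kg·m²·s⁻³·A⁻²) · s · cd⁻¹ · (kg⁻¹·m⁻²·s²·A²) · (kg²·m⁻²·s⁻⁴) · A² = kg²·s⁻⁴·A²·cd⁻¹.
Both reduce to kg²·s⁻⁴·A²·cd⁻¹.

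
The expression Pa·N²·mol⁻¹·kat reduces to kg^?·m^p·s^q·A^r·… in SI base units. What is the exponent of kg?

3

Pa = kg·m⁻¹·s⁻².
N = kg·m·s⁻².
So N² = kg²·m²·s⁻⁴.
kat = s⁻¹·mol.
Combining: Pa·N²·mol⁻¹·kat = (kg·m⁻¹·s⁻²) · (kg²·m²·s⁻⁴) · mol⁻¹ · (s⁻¹·mol) = kg³·m·s⁻⁷.
The exponent of kg is 3.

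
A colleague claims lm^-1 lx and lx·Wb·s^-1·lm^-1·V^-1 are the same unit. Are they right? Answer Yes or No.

Left side:
  lm = cd·sr = cd (luminous flux; sr is dimensionless).
  So lm⁻¹ = cd⁻¹.
  lx = lm/m² (illuminance = luminous flux per area),
      = m⁻²·cd.
  Combining: lm⁻¹·lx = cd⁻¹ · (m⁻²·cd) = m⁻².
Right side:
  lx = m⁻²·cd.
  Wb = kg·m²·s⁻²·A⁻¹.
  lm = cd.
  So lm⁻¹ = cd⁻¹.
  V = kg·m²·s⁻³·A⁻¹.
  So V⁻¹ = kg⁻¹·m⁻²·s³·A.
  Combining: lx·Wb·s⁻¹·lm⁻¹·V⁻¹ = (m⁻²·cd) · (kg·m²·s⁻²·A⁻¹) · s⁻¹ · cd⁻¹ · (kg⁻¹·m⁻²·s³·A) = m⁻².
Both reduce to m⁻².

Yes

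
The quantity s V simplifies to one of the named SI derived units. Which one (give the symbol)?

V = W/A (potential = power per current),
    = kg·m²·s⁻³·A⁻¹.
Combining: s·V = s · (kg·m²·s⁻³·A⁻¹) = kg·m²·s⁻²·A⁻¹.
kg·m²·s⁻²·A⁻¹ is the base-SI form of the weber.

Wb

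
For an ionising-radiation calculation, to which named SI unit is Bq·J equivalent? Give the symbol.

Bq = s⁻¹.
J = kg·m²·s⁻².
Combining: Bq·J = s⁻¹ · (kg·m²·s⁻²) = kg·m²·s⁻³.
kg·m²·s⁻³ is the base-SI form of the watt.

W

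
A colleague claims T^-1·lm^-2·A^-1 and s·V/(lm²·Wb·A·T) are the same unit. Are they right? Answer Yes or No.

Left side:
  T = kg·s⁻²·A⁻¹.
  So T⁻¹ = kg⁻¹·s²·A.
  lm = cd.
  So lm⁻² = cd⁻².
  Combining: T⁻¹·lm⁻²·A⁻¹ = (kg⁻¹·s²·A) · cd⁻² · A⁻¹ = kg⁻¹·s²·cd⁻².
Right side:
  lm = cd·sr = cd (luminous flux; sr is dimensionless).
  So lm⁻² = cd⁻².
  Wb = V·s (flux: a volt is a weber per second),
      = kg·m²·s⁻²·A⁻¹.
  So Wb⁻¹ = kg⁻¹·m⁻²·s²·A.
  T = Wb/m² (flux density = flux per area),
      = kg·s⁻²·A⁻¹.
  So T⁻¹ = kg⁻¹·s²·A.
  V = W/A (potential = power per current),
      = kg·m²·s⁻³·A⁻¹.
  Combining: lm⁻²·s·Wb⁻¹·A⁻¹·T⁻¹·V = cd⁻² · s · (kg⁻¹·m⁻²·s²·A) · A⁻¹ · (kg⁻¹·s²·A) · (kg·m²·s⁻³·A⁻¹) = kg⁻¹·s²·cd⁻².
Both reduce to kg⁻¹·s²·cd⁻².

Yes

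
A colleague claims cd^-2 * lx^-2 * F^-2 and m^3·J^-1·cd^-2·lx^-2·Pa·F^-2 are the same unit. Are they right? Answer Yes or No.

Left side:
  lx = lm/m² (illuminance = luminous flux per area),
      = m⁻²·cd.
  So lx⁻² = m⁴·cd⁻².
  F = C/V (capacitance = charge per voltage),
      = A·s/(kg·m²·s⁻³·A⁻¹) (substituting C and V),
      = kg⁻¹·m⁻²·s⁴·A².
  So F⁻² = kg²·m⁴·s⁻⁸·A⁻⁴.
  Combining: cd⁻²·lx⁻²·F⁻² = cd⁻² · (m⁴·cd⁻²) · (kg²·m⁴·s⁻⁸·A⁻⁴) = kg²·m⁸·s⁻⁸·A⁻⁴·cd⁻⁴.
Right side:
  J = N·m (work = force × distance),
      = kg·m²·s⁻².
  So J⁻¹ = kg⁻¹·m⁻²·s².
  lx = lm/m² (illuminance = luminous flux per area),
      = m⁻²·cd.
  So lx⁻² = m⁴·cd⁻².
  Pa = N/m² (pressure = force per area),
      = kg·m⁻¹·s⁻².
  F = C/V (capacitance = charge per voltage),
      = A·s/(kg·m²·s⁻³·A⁻¹) (substituting C and V),
      = kg⁻¹·m⁻²·s⁴·A².
  So F⁻² = kg²·m⁴·s⁻⁸·A⁻⁴.
  Combining: m³·J⁻¹·cd⁻²·lx⁻²·Pa·F⁻² = m³ · (kg⁻¹·m⁻²·s²) · cd⁻² · (m⁴·cd⁻²) · (kg·m⁻¹·s⁻²) · (kg²·m⁴·s⁻⁸·A⁻⁴) = kg²·m⁸·s⁻⁸·A⁻⁴·cd⁻⁴.
Both reduce to kg²·m⁸·s⁻⁸·A⁻⁴·cd⁻⁴.

Yes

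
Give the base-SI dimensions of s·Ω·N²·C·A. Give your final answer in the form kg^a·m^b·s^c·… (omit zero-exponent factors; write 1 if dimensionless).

Ω = kg·m²·s⁻³·A⁻².
N = kg·m·s⁻².
So N² = kg²·m²·s⁻⁴.
C = s·A.
Combining: s·Ω·N²·C·A = s · (kg·m²·s⁻³·A⁻²) · (kg²·m²·s⁻⁴) · (s·A) · A = kg³·m⁴·s⁻⁵.

kg³·m⁴·s⁻⁵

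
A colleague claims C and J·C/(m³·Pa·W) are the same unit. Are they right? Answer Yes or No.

No

Left side:
  C = A·s = s·A (charge = current × time).
Right side:
  J = N·m (work = force × distance),
      = kg·m²·s⁻².
  Pa = N/m² (pressure = force per area),
      = kg·m⁻¹·s⁻².
  So Pa⁻¹ = kg⁻¹·m·s².
  W = J/s (power = energy per time),
      = kg·m²·s⁻³.
  So W⁻¹ = kg⁻¹·m⁻²·s³.
  C = A·s = s·A (charge = current × time).
  Combining: m⁻³·J·Pa⁻¹·W⁻¹·C = m⁻³ · (kg·m²·s⁻²) · (kg⁻¹·m·s²) · (kg⁻¹·m⁻²·s³) · (s·A) = kg⁻¹·m⁻²·s⁴·A.
Left is s·A; right is kg⁻¹·m⁻²·s⁴·A — different.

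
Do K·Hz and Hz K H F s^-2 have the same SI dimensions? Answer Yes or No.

Yes

Left side:
  Hz = s⁻¹.
  Combining: K·Hz = K · s⁻¹ = s⁻¹·K.
Right side:
  Hz = 1/s = s⁻¹ (frequency is cycles per second).
  H = Wb/A (inductance = flux per current),
      = kg·m²·s⁻²·A⁻².
  F = C/V (capacitance = charge per voltage),
      = A·s/(kg·m²·s⁻³·A⁻¹) (substituting C and V),
      = kg⁻¹·m⁻²·s⁴·A².
  Combining: Hz·K·H·F·s⁻² = s⁻¹ · K · (kg·m²·s⁻²·A⁻²) · (kg⁻¹·m⁻²·s⁴·A²) · s⁻² = s⁻¹·K.
Both reduce to s⁻¹·K.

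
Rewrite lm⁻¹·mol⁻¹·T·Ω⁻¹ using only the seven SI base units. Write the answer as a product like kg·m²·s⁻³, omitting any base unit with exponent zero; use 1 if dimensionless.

lm = cd.
So lm⁻¹ = cd⁻¹.
T = kg·s⁻²·A⁻¹.
Ω = kg·m²·s⁻³·A⁻².
So Ω⁻¹ = kg⁻¹·m⁻²·s³·A².
Combining: lm⁻¹·mol⁻¹·T·Ω⁻¹ = cd⁻¹ · mol⁻¹ · (kg·s⁻²·A⁻¹) · (kg⁻¹·m⁻²·s³·A²) = m⁻²·s·A·mol⁻¹·cd⁻¹.

m⁻²·s·A·mol⁻¹·cd⁻¹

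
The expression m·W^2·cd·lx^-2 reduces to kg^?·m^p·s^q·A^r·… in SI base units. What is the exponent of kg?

2

W = J/s (power = energy per time),
    = kg·m²·s⁻³.
So W² = kg²·m⁴·s⁻⁶.
lx = lm/m² (illuminance = luminous flux per area),
    = m⁻²·cd.
So lx⁻² = m⁴·cd⁻².
Combining: m·W²·cd·lx⁻² = m · (kg²·m⁴·s⁻⁶) · cd · (m⁴·cd⁻²) = kg²·m⁹·s⁻⁶·cd⁻¹.
The exponent of kg is 2.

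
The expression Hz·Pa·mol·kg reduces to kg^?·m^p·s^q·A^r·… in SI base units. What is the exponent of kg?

2

Hz = 1/s = s⁻¹ (frequency is cycles per second).
Pa = N/m² (pressure = force per area),
    = kg·m⁻¹·s⁻².
Combining: Hz·Pa·mol·kg = s⁻¹ · (kg·m⁻¹·s⁻²) · mol · kg = kg²·m⁻¹·s⁻³·mol.
The exponent of kg is 2.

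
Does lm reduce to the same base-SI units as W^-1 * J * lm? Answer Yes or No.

Left side:
  lm = cd.
Right side:
  W = J/s (power = energy per time),
      = kg·m²·s⁻³.
  So W⁻¹ = kg⁻¹·m⁻²·s³.
  J = N·m (work = force × distance),
      = kg·m²·s⁻².
  lm = cd·sr = cd (luminous flux; sr is dimensionless).
  Combining: W⁻¹·J·lm = (kg⁻¹·m⁻²·s³) · (kg·m²·s⁻²) · cd = s·cd.
Left is cd; right is s·cd — different.

No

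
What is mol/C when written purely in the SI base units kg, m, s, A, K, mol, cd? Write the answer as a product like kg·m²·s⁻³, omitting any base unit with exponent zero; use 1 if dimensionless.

s⁻¹·A⁻¹·mol

C = s·A.
So C⁻¹ = s⁻¹·A⁻¹.
Combining: C⁻¹·mol = (s⁻¹·A⁻¹) · mol = s⁻¹·A⁻¹·mol.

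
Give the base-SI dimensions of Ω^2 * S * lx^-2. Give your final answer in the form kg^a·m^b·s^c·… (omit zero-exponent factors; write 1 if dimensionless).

Ω = kg·m²·s⁻³·A⁻².
So Ω² = kg²·m⁴·s⁻⁶·A⁻⁴.
S = kg⁻¹·m⁻²·s³·A².
lx = m⁻²·cd.
So lx⁻² = m⁴·cd⁻².
Combining: Ω²·S·lx⁻² = (kg²·m⁴·s⁻⁶·A⁻⁴) · (kg⁻¹·m⁻²·s³·A²) · (m⁴·cd⁻²) = kg·m⁶·s⁻³·A⁻²·cd⁻².

kg·m⁶·s⁻³·A⁻²·cd⁻²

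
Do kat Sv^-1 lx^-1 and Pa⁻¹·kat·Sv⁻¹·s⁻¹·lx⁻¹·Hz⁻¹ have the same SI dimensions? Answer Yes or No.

No

Left side:
  kat = mol/s = s⁻¹·mol (catalytic activity).
  Sv = J/kg (equivalent dose = energy per mass),
      = m²·s⁻².
  So Sv⁻¹ = m⁻²·s².
  lx = lm/m² (illuminance = luminous flux per area),
      = m⁻²·cd.
  So lx⁻¹ = m²·cd⁻¹.
  Combining: kat·Sv⁻¹·lx⁻¹ = (s⁻¹·mol) · (m⁻²·s²) · (m²·cd⁻¹) = s·mol·cd⁻¹.
Right side:
  Pa = kg·m⁻¹·s⁻².
  So Pa⁻¹ = kg⁻¹·m·s².
  kat = s⁻¹·mol.
  Sv = m²·s⁻².
  So Sv⁻¹ = m⁻²·s².
  lx = m⁻²·cd.
  So lx⁻¹ = m²·cd⁻¹.
  Hz = s⁻¹.
  So Hz⁻¹ = s.
  Combining: Pa⁻¹·kat·Sv⁻¹·s⁻¹·lx⁻¹·Hz⁻¹ = (kg⁻¹·m·s²) · (s⁻¹·mol) · (m⁻²·s²) · s⁻¹ · (m²·cd⁻¹) · s = kg⁻¹·m·s³·mol·cd⁻¹.
Left is s·mol·cd⁻¹; right is kg⁻¹·m·s³·mol·cd⁻¹ — different.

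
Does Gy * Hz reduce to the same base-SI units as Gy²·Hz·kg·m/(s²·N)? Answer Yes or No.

No

Left side:
  Gy = J/kg (absorbed dose = energy per mass),
      = m²·s⁻².
  Hz = 1/s = s⁻¹ (frequency is cycles per second).
  Combining: Gy·Hz = (m²·s⁻²) · s⁻¹ = m²·s⁻³.
Right side:
  Gy = m²·s⁻².
  So Gy² = m⁴·s⁻⁴.
  Hz = s⁻¹.
  N = kg·m·s⁻².
  So N⁻¹ = kg⁻¹·m⁻¹·s².
  Combining: s⁻²·Gy²·Hz·N⁻¹·kg·m = s⁻² · (m⁴·s⁻⁴) · s⁻¹ · (kg⁻¹·m⁻¹·s²) · kg · m = m⁴·s⁻⁵.
Left is m²·s⁻³; right is m⁴·s⁻⁵ — different.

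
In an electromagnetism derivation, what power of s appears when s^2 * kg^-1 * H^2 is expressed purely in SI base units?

-2

H = kg·m²·s⁻²·A⁻².
So H² = kg²·m⁴·s⁻⁴·A⁻⁴.
Combining: s²·kg⁻¹·H² = s² · kg⁻¹ · (kg²·m⁴·s⁻⁴·A⁻⁴) = kg·m⁴·s⁻²·A⁻⁴.
The exponent of s is -2.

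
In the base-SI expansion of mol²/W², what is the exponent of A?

0

W = kg·m²·s⁻³.
So W⁻² = kg⁻²·m⁻⁴·s⁶.
Combining: mol²·W⁻² = mol² · (kg⁻²·m⁻⁴·s⁶) = kg⁻²·m⁻⁴·s⁶·mol².
The exponent of A is 0.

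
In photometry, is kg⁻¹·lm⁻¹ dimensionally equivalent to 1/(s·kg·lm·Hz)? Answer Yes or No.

Yes

Left side:
  lm = cd·sr = cd (luminous flux; sr is dimensionless).
  So lm⁻¹ = cd⁻¹.
  Combining: kg⁻¹·lm⁻¹ = kg⁻¹ · cd⁻¹ = kg⁻¹·cd⁻¹.
Right side:
  lm = cd·sr = cd (luminous flux; sr is dimensionless).
  So lm⁻¹ = cd⁻¹.
  Hz = 1/s = s⁻¹ (frequency is cycles per second).
  So Hz⁻¹ = s.
  Combining: s⁻¹·kg⁻¹·lm⁻¹·Hz⁻¹ = s⁻¹ · kg⁻¹ · cd⁻¹ · s = kg⁻¹·cd⁻¹.
Both reduce to kg⁻¹·cd⁻¹.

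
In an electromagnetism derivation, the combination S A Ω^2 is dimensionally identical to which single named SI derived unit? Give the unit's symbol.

S = kg⁻¹·m⁻²·s³·A².
Ω = kg·m²·s⁻³·A⁻².
So Ω² = kg²·m⁴·s⁻⁶·A⁻⁴.
Combining: S·A·Ω² = (kg⁻¹·m⁻²·s³·A²) · A · (kg²·m⁴·s⁻⁶·A⁻⁴) = kg·m²·s⁻³·A⁻¹.
kg·m²·s⁻³·A⁻¹ is the base-SI form of the volt.

V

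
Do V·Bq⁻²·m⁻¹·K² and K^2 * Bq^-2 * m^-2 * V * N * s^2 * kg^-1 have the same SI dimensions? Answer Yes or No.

Left side:
  V = kg·m²·s⁻³·A⁻¹.
  Bq = s⁻¹.
  So Bq⁻² = s².
  Combining: V·Bq⁻²·m⁻¹·K² = (kg·m²·s⁻³·A⁻¹) · s² · m⁻¹ · K² = kg·m·s⁻¹·A⁻¹·K².
Right side:
  Bq = s⁻¹.
  So Bq⁻² = s².
  V = kg·m²·s⁻³·A⁻¹.
  N = kg·m·s⁻².
  Combining: K²·Bq⁻²·m⁻²·V·N·s²·kg⁻¹ = K² · s² · m⁻² · (kg·m²·s⁻³·A⁻¹) · (kg·m·s⁻²) · s² · kg⁻¹ = kg·m·s⁻¹·A⁻¹·K².
Both reduce to kg·m·s⁻¹·A⁻¹·K².

Yes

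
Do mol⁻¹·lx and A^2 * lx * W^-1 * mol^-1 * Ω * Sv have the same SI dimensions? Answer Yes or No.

Left side:
  lx = m⁻²·cd.
  Combining: mol⁻¹·lx = mol⁻¹ · (m⁻²·cd) = m⁻²·mol⁻¹·cd.
Right side:
  lx = lm/m² (illuminance = luminous flux per area),
      = m⁻²·cd.
  W = J/s (power = energy per time),
      = kg·m²·s⁻³.
  So W⁻¹ = kg⁻¹·m⁻²·s³.
  Ω = V/A (resistance = voltage per current),
      = kg·m²·s⁻³·A⁻².
  Sv = J/kg (equivalent dose = energy per mass),
      = m²·s⁻².
  Combining: A²·lx·W⁻¹·mol⁻¹·Ω·Sv = A² · (m⁻²·cd) · (kg⁻¹·m⁻²·s³) · mol⁻¹ · (kg·m²·s⁻³·A⁻²) · (m²·s⁻²) = s⁻²·mol⁻¹·cd.
Left is m⁻²·mol⁻¹·cd; right is s⁻²·mol⁻¹·cd — different.

No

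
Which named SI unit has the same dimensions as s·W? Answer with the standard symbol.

W = kg·m²·s⁻³.
Combining: s·W = s · (kg·m²·s⁻³) = kg·m²·s⁻².
kg·m²·s⁻² is the base-SI form of the joule.

J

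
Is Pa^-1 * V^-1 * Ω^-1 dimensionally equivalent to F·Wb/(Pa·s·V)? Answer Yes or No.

Left side:
  Pa = N/m² (pressure = force per area),
      = kg·m⁻¹·s⁻².
  So Pa⁻¹ = kg⁻¹·m·s².
  V = W/A (potential = power per current),
      = kg·m²·s⁻³·A⁻¹.
  So V⁻¹ = kg⁻¹·m⁻²·s³·A.
  Ω = V/A (resistance = voltage per current),
      = kg·m²·s⁻³·A⁻².
  So Ω⁻¹ = kg⁻¹·m⁻²·s³·A².
  Combining: Pa⁻¹·V⁻¹·Ω⁻¹ = (kg⁻¹·m·s²) · (kg⁻¹·m⁻²·s³·A) · (kg⁻¹·m⁻²·s³·A²) = kg⁻³·m⁻³·s⁸·A³.
Right side:
  Pa = N/m² (pressure = force per area),
      = kg·m⁻¹·s⁻².
  So Pa⁻¹ = kg⁻¹·m·s².
  F = C/V (capacitance = charge per voltage),
      = A·s/(kg·m²·s⁻³·A⁻¹) (substituting C and V),
      = kg⁻¹·m⁻²·s⁴·A².
  V = W/A (potential = power per current),
      = kg·m²·s⁻³·A⁻¹.
  So V⁻¹ = kg⁻¹·m⁻²·s³·A.
  Wb = V·s (flux: a volt is a weber per second),
      = kg·m²·s⁻²·A⁻¹.
  Combining: Pa⁻¹·F·s⁻¹·V⁻¹·Wb = (kg⁻¹·m·s²) · (kg⁻¹·m⁻²·s⁴·A²) · s⁻¹ · (kg⁻¹·m⁻²·s³·A) · (kg·m²·s⁻²·A⁻¹) = kg⁻²·m⁻¹·s⁶·A².
Left is kg⁻³·m⁻³·s⁸·A³; right is kg⁻²·m⁻¹·s⁶·A² — different.

No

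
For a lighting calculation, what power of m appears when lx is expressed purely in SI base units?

-2

lx = m⁻²·cd.
The exponent of m is -2.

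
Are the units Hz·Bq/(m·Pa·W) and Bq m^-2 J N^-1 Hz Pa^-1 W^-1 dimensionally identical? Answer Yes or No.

Left side:
  Hz = s⁻¹.
  Bq = s⁻¹.
  Pa = kg·m⁻¹·s⁻².
  So Pa⁻¹ = kg⁻¹·m·s².
  W = kg·m²·s⁻³.
  So W⁻¹ = kg⁻¹·m⁻²·s³.
  Combining: Hz·m⁻¹·Bq·Pa⁻¹·W⁻¹ = s⁻¹ · m⁻¹ · s⁻¹ · (kg⁻¹·m·s²) · (kg⁻¹·m⁻²·s³) = kg⁻²·m⁻²·s³.
Right side:
  Bq = 1/s = s⁻¹ (activity is decays per second).
  J = N·m (work = force × distance),
      = kg·m²·s⁻².
  N = kg·m/s² = kg·m·s⁻² (force = mass × acceleration).
  So N⁻¹ = kg⁻¹·m⁻¹·s².
  Hz = 1/s = s⁻¹ (frequency is cycles per second).
  Pa = N/m² (pressure = force per area),
      = kg·m⁻¹·s⁻².
  So Pa⁻¹ = kg⁻¹·m·s².
  W = J/s (power = energy per time),
      = kg·m²·s⁻³.
  So W⁻¹ = kg⁻¹·m⁻²·s³.
  Combining: Bq·m⁻²·J·N⁻¹·Hz·Pa⁻¹·W⁻¹ = s⁻¹ · m⁻² · (kg·m²·s⁻²) · (kg⁻¹·m⁻¹·s²) · s⁻¹ · (kg⁻¹·m·s²) · (kg⁻¹·m⁻²·s³) = kg⁻²·m⁻²·s³.
Both reduce to kg⁻²·m⁻²·s³.

Yes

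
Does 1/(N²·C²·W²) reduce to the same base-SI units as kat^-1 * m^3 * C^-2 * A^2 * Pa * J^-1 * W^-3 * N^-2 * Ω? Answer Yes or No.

No

Left side:
  N = kg·m/s² = kg·m·s⁻² (force = mass × acceleration).
  So N⁻² = kg⁻²·m⁻²·s⁴.
  C = A·s = s·A (charge = current × time).
  So C⁻² = s⁻²·A⁻².
  W = J/s (power = energy per time),
      = kg·m²·s⁻³.
  So W⁻² = kg⁻²·m⁻⁴·s⁶.
  Combining: N⁻²·C⁻²·W⁻² = (kg⁻²·m⁻²·s⁴) · (s⁻²·A⁻²) · (kg⁻²·m⁻⁴·s⁶) = kg⁻⁴·m⁻⁶·s⁸·A⁻².
Right side:
  kat = mol/s = s⁻¹·mol (catalytic activity).
  So kat⁻¹ = s·mol⁻¹.
  C = A·s = s·A (charge = current × time).
  So C⁻² = s⁻²·A⁻².
  Pa = N/m² (pressure = force per area),
      = kg·m⁻¹·s⁻².
  J = N·m (work = force × distance),
      = kg·m²·s⁻².
  So J⁻¹ = kg⁻¹·m⁻²·s².
  W = J/s (power = energy per time),
      = kg·m²·s⁻³.
  So W⁻³ = kg⁻³·m⁻⁶·s⁹.
  N = kg·m/s² = kg·m·s⁻² (force = mass × acceleration).
  So N⁻² = kg⁻²·m⁻²·s⁴.
  Ω = V/A (resistance = voltage per current),
      = kg·m²·s⁻³·A⁻².
  Combining: kat⁻¹·m³·C⁻²·A²·Pa·J⁻¹·W⁻³·N⁻²·Ω = (s·mol⁻¹) · m³ · (s⁻²·A⁻²) · A² · (kg·m⁻¹·s⁻²) · (kg⁻¹·m⁻²·s²) · (kg⁻³·m⁻⁶·s⁹) · (kg⁻²·m⁻²·s⁴) · (kg·m²·s⁻³·A⁻²) = kg⁻⁴·m⁻⁶·s⁹·A⁻²·mol⁻¹.
Left is kg⁻⁴·m⁻⁶·s⁸·A⁻²; right is kg⁻⁴·m⁻⁶·s⁹·A⁻²·mol⁻¹ — different.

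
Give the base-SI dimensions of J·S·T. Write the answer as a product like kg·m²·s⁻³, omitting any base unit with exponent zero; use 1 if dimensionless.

kg·s⁻¹·A

J = N·m (work = force × distance),
    = kg·m²·s⁻².
S = 1/Ω (conductance is reciprocal resistance),
    = kg⁻¹·m⁻²·s³·A².
T = Wb/m² (flux density = flux per area),
    = kg·s⁻²·A⁻¹.
Combining: J·S·T = (kg·m²·s⁻²) · (kg⁻¹·m⁻²·s³·A²) · (kg·s⁻²·A⁻¹) = kg·s⁻¹·A.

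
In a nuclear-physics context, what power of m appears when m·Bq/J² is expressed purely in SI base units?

-3

Bq = s⁻¹.
J = kg·m²·s⁻².
So J⁻² = kg⁻²·m⁻⁴·s⁴.
Combining: m·Bq·J⁻² = m · s⁻¹ · (kg⁻²·m⁻⁴·s⁴) = kg⁻²·m⁻³·s³.
The exponent of m is -3.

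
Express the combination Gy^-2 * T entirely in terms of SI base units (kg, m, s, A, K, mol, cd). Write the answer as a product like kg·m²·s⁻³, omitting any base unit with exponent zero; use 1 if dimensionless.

kg·m⁻⁴·s²·A⁻¹

Gy = J/kg (absorbed dose = energy per mass),
    = m²·s⁻².
So Gy⁻² = m⁻⁴·s⁴.
T = Wb/m² (flux density = flux per area),
    = kg·s⁻²·A⁻¹.
Combining: Gy⁻²·T = (m⁻⁴·s⁴) · (kg·s⁻²·A⁻¹) = kg·m⁻⁴·s²·A⁻¹.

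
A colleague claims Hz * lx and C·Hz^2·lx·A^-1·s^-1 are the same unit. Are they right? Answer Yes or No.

No

Left side:
  Hz = s⁻¹.
  lx = m⁻²·cd.
  Combining: Hz·lx = s⁻¹ · (m⁻²·cd) = m⁻²·s⁻¹·cd.
Right side:
  C = A·s = s·A (charge = current × time).
  Hz = 1/s = s⁻¹ (frequency is cycles per second).
  So Hz² = s⁻².
  lx = lm/m² (illuminance = luminous flux per area),
      = m⁻²·cd.
  Combining: C·Hz²·lx·A⁻¹·s⁻¹ = (s·A) · s⁻² · (m⁻²·cd) · A⁻¹ · s⁻¹ = m⁻²·s⁻²·cd.
Left is m⁻²·s⁻¹·cd; right is m⁻²·s⁻²·cd — different.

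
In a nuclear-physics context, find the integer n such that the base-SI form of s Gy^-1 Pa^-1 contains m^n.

-1

Gy = m²·s⁻².
So Gy⁻¹ = m⁻²·s².
Pa = kg·m⁻¹·s⁻².
So Pa⁻¹ = kg⁻¹·m·s².
Combining: s·Gy⁻¹·Pa⁻¹ = s · (m⁻²·s²) · (kg⁻¹·m·s²) = kg⁻¹·m⁻¹·s⁵.
The exponent of m is -1.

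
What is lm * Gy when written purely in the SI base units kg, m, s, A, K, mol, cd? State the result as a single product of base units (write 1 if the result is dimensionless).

lm = cd·sr = cd (luminous flux; sr is dimensionless).
Gy = J/kg (absorbed dose = energy per mass),
    = m²·s⁻².
Combining: lm·Gy = cd · (m²·s⁻²) = m²·s⁻²·cd.

m²·s⁻²·cd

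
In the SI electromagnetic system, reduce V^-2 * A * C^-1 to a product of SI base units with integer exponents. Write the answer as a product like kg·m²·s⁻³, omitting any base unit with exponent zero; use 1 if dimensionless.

kg⁻²·m⁻⁴·s⁵·A²

V = W/A (potential = power per current),
    = kg·m²·s⁻³·A⁻¹.
So V⁻² = kg⁻²·m⁻⁴·s⁶·A².
C = A·s = s·A (charge = current × time).
So C⁻¹ = s⁻¹·A⁻¹.
Combining: V⁻²·A·C⁻¹ = (kg⁻²·m⁻⁴·s⁶·A²) · A · (s⁻¹·A⁻¹) = kg⁻²·m⁻⁴·s⁵·A².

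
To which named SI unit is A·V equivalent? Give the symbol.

V = kg·m²·s⁻³·A⁻¹.
Combining: A·V = A · (kg·m²·s⁻³·A⁻¹) = kg·m²·s⁻³.
kg·m²·s⁻³ is the base-SI form of the watt.

W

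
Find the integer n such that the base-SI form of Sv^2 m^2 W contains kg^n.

Sv = m²·s⁻².
So Sv² = m⁴·s⁻⁴.
W = kg·m²·s⁻³.
Combining: Sv²·m²·W = (m⁴·s⁻⁴) · m² · (kg·m²·s⁻³) = kg·m⁸·s⁻⁷.
The exponent of kg is 1.

1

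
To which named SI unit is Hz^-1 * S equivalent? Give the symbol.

F

Hz = 1/s = s⁻¹ (frequency is cycles per second).
So Hz⁻¹ = s.
S = 1/Ω (conductance is reciprocal resistance),
    = kg⁻¹·m⁻²·s³·A².
Combining: Hz⁻¹·S = s · (kg⁻¹·m⁻²·s³·A²) = kg⁻¹·m⁻²·s⁴·A².
kg⁻¹·m⁻²·s⁴·A² is the base-SI form of the farad.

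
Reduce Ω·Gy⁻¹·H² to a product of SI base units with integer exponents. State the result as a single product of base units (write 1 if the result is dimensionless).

kg³·m⁴·s⁻⁵·A⁻⁶

Ω = kg·m²·s⁻³·A⁻².
Gy = m²·s⁻².
So Gy⁻¹ = m⁻²·s².
H = kg·m²·s⁻²·A⁻².
So H² = kg²·m⁴·s⁻⁴·A⁻⁴.
Combining: Ω·Gy⁻¹·H² = (kg·m²·s⁻³·A⁻²) · (m⁻²·s²) · (kg²·m⁴·s⁻⁴·A⁻⁴) = kg³·m⁴·s⁻⁵·A⁻⁶.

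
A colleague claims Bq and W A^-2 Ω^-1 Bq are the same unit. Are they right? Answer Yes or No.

Yes

Left side:
  Bq = 1/s = s⁻¹ (activity is decays per second).
Right side:
  W = J/s (power = energy per time),
      = kg·m²·s⁻³.
  Ω = V/A (resistance = voltage per current),
      = kg·m²·s⁻³·A⁻².
  So Ω⁻¹ = kg⁻¹·m⁻²·s³·A².
  Bq = 1/s = s⁻¹ (activity is decays per second).
  Combining: W·A⁻²·Ω⁻¹·Bq = (kg·m²·s⁻³) · A⁻² · (kg⁻¹·m⁻²·s³·A²) · s⁻¹ = s⁻¹.
Both reduce to s⁻¹.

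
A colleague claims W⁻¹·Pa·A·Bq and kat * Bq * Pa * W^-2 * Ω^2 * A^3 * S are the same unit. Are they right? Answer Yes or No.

Left side:
  W = kg·m²·s⁻³.
  So W⁻¹ = kg⁻¹·m⁻²·s³.
  Pa = kg·m⁻¹·s⁻².
  Bq = s⁻¹.
  Combining: W⁻¹·Pa·A·Bq = (kg⁻¹·m⁻²·s³) · (kg·m⁻¹·s⁻²) · A · s⁻¹ = m⁻³·A.
Right side:
  kat = mol/s = s⁻¹·mol (catalytic activity).
  Bq = 1/s = s⁻¹ (activity is decays per second).
  Pa = N/m² (pressure = force per area),
      = kg·m⁻¹·s⁻².
  W = J/s (power = energy per time),
      = kg·m²·s⁻³.
  So W⁻² = kg⁻²·m⁻⁴·s⁶.
  Ω = V/A (resistance = voltage per current),
      = kg·m²·s⁻³·A⁻².
  So Ω² = kg²·m⁴·s⁻⁶·A⁻⁴.
  S = 1/Ω (conductance is reciprocal resistance),
      = kg⁻¹·m⁻²·s³·A².
  Combining: kat·Bq·Pa·W⁻²·Ω²·A³·S = (s⁻¹·mol) · s⁻¹ · (kg·m⁻¹·s⁻²) · (kg⁻²·m⁻⁴·s⁶) · (kg²·m⁴·s⁻⁶·A⁻⁴) · A³ · (kg⁻¹·m⁻²·s³·A²) = m⁻³·s⁻¹·A·mol.
Left is m⁻³·A; right is m⁻³·s⁻¹·A·mol — different.

No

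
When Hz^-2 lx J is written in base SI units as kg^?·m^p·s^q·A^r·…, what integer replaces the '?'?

1

Hz = 1/s = s⁻¹ (frequency is cycles per second).
So Hz⁻² = s².
lx = lm/m² (illuminance = luminous flux per area),
    = m⁻²·cd.
J = N·m (work = force × distance),
    = kg·m²·s⁻².
Combining: Hz⁻²·lx·J = s² · (m⁻²·cd) · (kg·m²·s⁻²) = kg·cd.
The exponent of kg is 1.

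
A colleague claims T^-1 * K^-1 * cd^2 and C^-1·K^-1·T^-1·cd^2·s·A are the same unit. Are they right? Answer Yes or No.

Left side:
  T = Wb/m² (flux density = flux per area),
      = kg·s⁻²·A⁻¹.
  So T⁻¹ = kg⁻¹·s²·A.
  Combining: T⁻¹·K⁻¹·cd² = (kg⁻¹·s²·A) · K⁻¹ · cd² = kg⁻¹·s²·A·K⁻¹·cd².
Right side:
  C = A·s = s·A (charge = current × time).
  So C⁻¹ = s⁻¹·A⁻¹.
  T = Wb/m² (flux density = flux per area),
      = kg·s⁻²·A⁻¹.
  So T⁻¹ = kg⁻¹·s²·A.
  Combining: C⁻¹·K⁻¹·T⁻¹·cd²·s·A = (s⁻¹·A⁻¹) · K⁻¹ · (kg⁻¹·s²·A) · cd² · s · A = kg⁻¹·s²·A·K⁻¹·cd².
Both reduce to kg⁻¹·s²·A·K⁻¹·cd².

Yes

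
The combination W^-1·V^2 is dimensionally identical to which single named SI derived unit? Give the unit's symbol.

Ω

W = J/s (power = energy per time),
    = kg·m²·s⁻³.
So W⁻¹ = kg⁻¹·m⁻²·s³.
V = W/A (potential = power per current),
    = kg·m²·s⁻³·A⁻¹.
So V² = kg²·m⁴·s⁻⁶·A⁻².
Combining: W⁻¹·V² = (kg⁻¹·m⁻²·s³) · (kg²·m⁴·s⁻⁶·A⁻²) = kg·m²·s⁻³·A⁻².
kg·m²·s⁻³·A⁻² is the base-SI form of the ohm.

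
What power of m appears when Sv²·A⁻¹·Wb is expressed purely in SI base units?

Sv = J/kg (equivalent dose = energy per mass),
    = m²·s⁻².
So Sv² = m⁴·s⁻⁴.
Wb = V·s (flux: a volt is a weber per second),
    = kg·m²·s⁻²·A⁻¹.
Combining: Sv²·A⁻¹·Wb = (m⁴·s⁻⁴) · A⁻¹ · (kg·m²·s⁻²·A⁻¹) = kg·m⁶·s⁻⁶·A⁻².
The exponent of m is 6.

6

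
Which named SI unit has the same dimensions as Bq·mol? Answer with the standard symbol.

kat

Bq = 1/s = s⁻¹ (activity is decays per second).
Combining: Bq·mol = s⁻¹ · mol = s⁻¹·mol.
s⁻¹·mol is the base-SI form of the katal.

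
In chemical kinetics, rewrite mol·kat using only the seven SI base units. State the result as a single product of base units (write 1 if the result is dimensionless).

kat = s⁻¹·mol.
Combining: mol·kat = mol · (s⁻¹·mol) = s⁻¹·mol².

s⁻¹·mol²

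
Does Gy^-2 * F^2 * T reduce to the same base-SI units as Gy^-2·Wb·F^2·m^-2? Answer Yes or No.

Left side:
  Gy = m²·s⁻².
  So Gy⁻² = m⁻⁴·s⁴.
  F = kg⁻¹·m⁻²·s⁴·A².
  So F² = kg⁻²·m⁻⁴·s⁸·A⁴.
  T = kg·s⁻²·A⁻¹.
  Combining: Gy⁻²·F²·T = (m⁻⁴·s⁴) · (kg⁻²·m⁻⁴·s⁸·A⁴) · (kg·s⁻²·A⁻¹) = kg⁻¹·m⁻⁸·s¹⁰·A³.
Right side:
  Gy = m²·s⁻².
  So Gy⁻² = m⁻⁴·s⁴.
  Wb = kg·m²·s⁻²·A⁻¹.
  F = kg⁻¹·m⁻²·s⁴·A².
  So F² = kg⁻²·m⁻⁴·s⁸·A⁴.
  Combining: Gy⁻²·Wb·F²·m⁻² = (m⁻⁴·s⁴) · (kg·m²·s⁻²·A⁻¹) · (kg⁻²·m⁻⁴·s⁸·A⁴) · m⁻² = kg⁻¹·m⁻⁸·s¹⁰·A³.
Both reduce to kg⁻¹·m⁻⁸·s¹⁰·A³.

Yes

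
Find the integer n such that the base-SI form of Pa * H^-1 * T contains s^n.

Pa = kg·m⁻¹·s⁻².
H = kg·m²·s⁻²·A⁻².
So H⁻¹ = kg⁻¹·m⁻²·s²·A².
T = kg·s⁻²·A⁻¹.
Combining: Pa·H⁻¹·T = (kg·m⁻¹·s⁻²) · (kg⁻¹·m⁻²·s²·A²) · (kg·s⁻²·A⁻¹) = kg·m⁻³·s⁻²·A.
The exponent of s is -2.

-2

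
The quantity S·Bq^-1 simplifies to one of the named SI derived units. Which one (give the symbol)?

S = 1/Ω (conductance is reciprocal resistance),
    = kg⁻¹·m⁻²·s³·A².
Bq = 1/s = s⁻¹ (activity is decays per second).
So Bq⁻¹ = s.
Combining: S·Bq⁻¹ = (kg⁻¹·m⁻²·s³·A²) · s = kg⁻¹·m⁻²·s⁴·A².
kg⁻¹·m⁻²·s⁴·A² is the base-SI form of the farad.

F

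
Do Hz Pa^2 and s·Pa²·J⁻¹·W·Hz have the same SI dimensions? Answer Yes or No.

Left side:
  Hz = s⁻¹.
  Pa = kg·m⁻¹·s⁻².
  So Pa² = kg²·m⁻²·s⁻⁴.
  Combining: Hz·Pa² = s⁻¹ · (kg²·m⁻²·s⁻⁴) = kg²·m⁻²·s⁻⁵.
Right side:
  Pa = N/m² (pressure = force per area),
      = kg·m⁻¹·s⁻².
  So Pa² = kg²·m⁻²·s⁻⁴.
  J = N·m (work = force × distance),
      = kg·m²·s⁻².
  So J⁻¹ = kg⁻¹·m⁻²·s².
  W = J/s (power = energy per time),
      = kg·m²·s⁻³.
  Hz = 1/s = s⁻¹ (frequency is cycles per second).
  Combining: s·Pa²·J⁻¹·W·Hz = s · (kg²·m⁻²·s⁻⁴) · (kg⁻¹·m⁻²·s²) · (kg·m²·s⁻³) · s⁻¹ = kg²·m⁻²·s⁻⁵.
Both reduce to kg²·m⁻²·s⁻⁵.

Yes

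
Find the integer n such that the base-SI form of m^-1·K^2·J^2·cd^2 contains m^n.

3

J = kg·m²·s⁻².
So J² = kg²·m⁴·s⁻⁴.
Combining: m⁻¹·K²·J²·cd² = m⁻¹ · K² · (kg²·m⁴·s⁻⁴) · cd² = kg²·m³·s⁻⁴·K²·cd².
The exponent of m is 3.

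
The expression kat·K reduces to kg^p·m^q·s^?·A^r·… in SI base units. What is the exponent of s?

-1

kat = s⁻¹·mol.
Combining: kat·K = (s⁻¹·mol) · K = s⁻¹·K·mol.
The exponent of s is -1.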